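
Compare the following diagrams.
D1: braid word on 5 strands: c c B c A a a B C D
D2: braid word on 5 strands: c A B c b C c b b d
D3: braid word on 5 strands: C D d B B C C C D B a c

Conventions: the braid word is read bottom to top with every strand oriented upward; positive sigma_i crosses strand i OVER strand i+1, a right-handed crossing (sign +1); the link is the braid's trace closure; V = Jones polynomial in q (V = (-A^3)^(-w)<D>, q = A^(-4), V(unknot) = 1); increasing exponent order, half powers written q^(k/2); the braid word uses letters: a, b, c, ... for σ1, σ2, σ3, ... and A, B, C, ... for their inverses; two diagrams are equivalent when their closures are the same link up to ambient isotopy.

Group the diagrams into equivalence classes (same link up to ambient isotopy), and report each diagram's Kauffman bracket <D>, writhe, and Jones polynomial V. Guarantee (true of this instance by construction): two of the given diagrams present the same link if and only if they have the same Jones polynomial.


classes: {D1} | {D2} | {D3}
V(D1) = q^-2 - q^-1 + 1 - q + q^2  [10 crossings, <D> = A^-8 - A^-4 + 1 - A^4 + A^8, w = 0]
D2 (bracket -A^-12 + A^-8 - A^-4 + 2 - A^4 + A^8; 10 crossings at w = +4): V = q - q^2 + 2q^3 - q^4 + q^5 - q^6
V(D3) = q^-8 - 2q^-7 + q^-6 - 2q^-5 + 2q^-4 + q^-2  (w -6, c 12, <D> = A^-10 + 2A^-2 - 2A^2 + A^6 - 2A^10 + A^14)
insight: 3 values of V(q) split the 3 diagrams


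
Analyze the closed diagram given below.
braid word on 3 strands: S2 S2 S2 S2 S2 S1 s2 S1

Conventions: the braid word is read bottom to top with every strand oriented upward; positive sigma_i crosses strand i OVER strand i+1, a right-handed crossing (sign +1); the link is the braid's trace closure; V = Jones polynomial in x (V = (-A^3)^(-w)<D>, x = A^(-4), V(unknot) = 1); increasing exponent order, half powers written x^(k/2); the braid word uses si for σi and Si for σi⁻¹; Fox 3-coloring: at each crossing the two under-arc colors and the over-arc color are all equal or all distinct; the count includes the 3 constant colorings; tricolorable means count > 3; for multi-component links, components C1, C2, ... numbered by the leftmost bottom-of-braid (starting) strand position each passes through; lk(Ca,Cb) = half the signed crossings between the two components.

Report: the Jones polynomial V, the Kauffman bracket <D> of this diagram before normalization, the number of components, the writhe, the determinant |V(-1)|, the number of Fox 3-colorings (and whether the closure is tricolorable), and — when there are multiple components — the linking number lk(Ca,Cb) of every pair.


Jones polynomial: V(x) = -x^-9 + x^-8 - 2x^-7 + 3x^-6 - 2x^-5 + 2x^-4 - x^-3 + x^-2
<D> = A^-10 - A^-6 + 2A^-2 - 2A^2 + 3A^6 - 2A^10 + A^14 - A^18; writhe -6
components 1, writhe -6 (8 crossings)
3-colorings: 3 of 3^8, det 13 — not tricolorable
note: w = -6 shifts under R1 moves; the (-A^3)^(6) factor cancels that in V


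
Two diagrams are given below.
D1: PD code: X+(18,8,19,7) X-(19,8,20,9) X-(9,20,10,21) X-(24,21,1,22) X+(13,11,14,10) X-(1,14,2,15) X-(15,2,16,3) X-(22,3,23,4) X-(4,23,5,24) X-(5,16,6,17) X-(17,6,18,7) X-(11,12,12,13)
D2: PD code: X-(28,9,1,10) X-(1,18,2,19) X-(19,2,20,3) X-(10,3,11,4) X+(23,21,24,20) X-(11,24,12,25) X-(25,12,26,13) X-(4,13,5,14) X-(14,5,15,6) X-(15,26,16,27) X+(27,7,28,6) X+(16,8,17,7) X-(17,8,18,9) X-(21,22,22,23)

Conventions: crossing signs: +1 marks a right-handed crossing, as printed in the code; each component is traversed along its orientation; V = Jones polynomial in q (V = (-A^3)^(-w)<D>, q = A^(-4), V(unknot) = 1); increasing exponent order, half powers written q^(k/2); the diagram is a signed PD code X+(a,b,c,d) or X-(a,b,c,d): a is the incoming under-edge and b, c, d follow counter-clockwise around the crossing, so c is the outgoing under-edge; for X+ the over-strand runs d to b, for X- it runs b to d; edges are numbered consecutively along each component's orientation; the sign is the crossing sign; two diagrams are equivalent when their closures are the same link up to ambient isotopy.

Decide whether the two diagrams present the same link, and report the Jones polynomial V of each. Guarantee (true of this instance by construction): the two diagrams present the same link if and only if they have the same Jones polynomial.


equivalent: yes
D1 (bracket A^-12 + A^-4 - A^8; 12 crossings at w = -8): V = -q^-8 + q^-5 + q^-3
V(D2) = -q^-8 + q^-5 + q^-3  [14 crossings, <D> = A^-12 + A^-4 - A^8, w = -8]
observation: from 12 to 14 crossings by R-moves: one link, two diagrams


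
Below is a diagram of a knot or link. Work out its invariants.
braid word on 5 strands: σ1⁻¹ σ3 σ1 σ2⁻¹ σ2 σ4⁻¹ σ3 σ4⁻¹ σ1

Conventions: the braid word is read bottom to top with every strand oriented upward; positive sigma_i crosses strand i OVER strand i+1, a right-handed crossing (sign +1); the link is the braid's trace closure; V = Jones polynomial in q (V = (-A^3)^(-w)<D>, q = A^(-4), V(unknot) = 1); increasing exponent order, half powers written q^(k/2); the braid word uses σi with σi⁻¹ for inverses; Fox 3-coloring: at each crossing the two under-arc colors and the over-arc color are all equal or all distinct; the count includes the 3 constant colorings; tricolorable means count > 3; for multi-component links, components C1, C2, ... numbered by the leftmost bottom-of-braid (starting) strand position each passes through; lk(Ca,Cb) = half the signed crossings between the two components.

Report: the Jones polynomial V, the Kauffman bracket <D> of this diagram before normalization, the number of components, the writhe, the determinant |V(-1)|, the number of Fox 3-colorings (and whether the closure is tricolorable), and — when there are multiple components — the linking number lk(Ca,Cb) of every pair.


V(q) = -q^(-5/2) - q^(5/2)
bracket: A^-7 + A^13, w = +1
2 components, writhe +1, over 9 crossings
lk(C1,C2) = 0
det 0, colorings 9 of 3^9 — tricolorable
observation: V is palindromic (span 5, det 0): q -> 1/q fixes it; necessary, not sufficient, for amphichirality


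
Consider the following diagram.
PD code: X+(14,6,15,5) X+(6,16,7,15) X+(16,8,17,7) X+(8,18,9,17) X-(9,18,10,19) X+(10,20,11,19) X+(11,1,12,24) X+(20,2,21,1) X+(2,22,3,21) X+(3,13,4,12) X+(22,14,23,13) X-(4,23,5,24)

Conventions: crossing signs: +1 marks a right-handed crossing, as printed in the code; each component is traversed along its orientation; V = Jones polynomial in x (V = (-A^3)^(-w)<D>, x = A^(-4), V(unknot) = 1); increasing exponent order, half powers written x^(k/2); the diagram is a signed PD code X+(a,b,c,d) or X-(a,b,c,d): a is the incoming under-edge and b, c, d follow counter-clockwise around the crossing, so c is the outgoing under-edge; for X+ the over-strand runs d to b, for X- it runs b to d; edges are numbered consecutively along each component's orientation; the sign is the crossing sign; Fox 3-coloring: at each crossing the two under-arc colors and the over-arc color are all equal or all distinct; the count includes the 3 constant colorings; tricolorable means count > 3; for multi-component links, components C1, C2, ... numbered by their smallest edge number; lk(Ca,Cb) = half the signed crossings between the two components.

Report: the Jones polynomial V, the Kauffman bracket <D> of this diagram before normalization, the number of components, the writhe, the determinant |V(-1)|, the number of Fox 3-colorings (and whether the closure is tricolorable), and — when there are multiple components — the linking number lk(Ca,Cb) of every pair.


V = x^3 + x^5 - x^6 + x^7 - x^8 + x^9 - x^10
<D> = -A^-16 + A^-12 - A^-8 + A^-4 - 1 + A^4 + A^12 (w = +8)
1 component over 12 crossings, w = +8
3 Fox colorings among 3^12, |V(-1)| = 7: not tricolorable
why: V spans 7 powers of x: at least 7 crossings in any diagram


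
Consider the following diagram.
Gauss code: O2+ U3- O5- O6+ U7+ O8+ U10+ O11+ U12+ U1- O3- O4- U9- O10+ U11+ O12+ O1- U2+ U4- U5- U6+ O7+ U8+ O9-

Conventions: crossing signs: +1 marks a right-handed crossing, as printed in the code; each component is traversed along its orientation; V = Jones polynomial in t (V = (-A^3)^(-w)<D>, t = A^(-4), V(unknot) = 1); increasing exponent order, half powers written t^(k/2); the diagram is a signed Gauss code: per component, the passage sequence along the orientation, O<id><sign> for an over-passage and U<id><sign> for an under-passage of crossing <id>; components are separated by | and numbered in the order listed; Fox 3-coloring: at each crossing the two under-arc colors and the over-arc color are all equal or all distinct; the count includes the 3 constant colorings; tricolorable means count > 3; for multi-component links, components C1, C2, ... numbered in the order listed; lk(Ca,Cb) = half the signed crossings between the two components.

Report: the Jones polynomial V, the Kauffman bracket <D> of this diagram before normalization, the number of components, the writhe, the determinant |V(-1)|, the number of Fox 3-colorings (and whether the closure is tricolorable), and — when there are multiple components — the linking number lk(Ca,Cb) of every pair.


Jones polynomial: V(t) = t^-1 - 1 + 2t - 2t^2 + 2t^3 - 2t^4 + t^5
<D> = A^-14 - 2A^-10 + 2A^-6 - 2A^-2 + 2A^2 - A^6 + A^10; writhe +2
components 1, writhe +2 (12 crossings)
3-colorings: 3 of 3^12, det 11 — not tricolorable
note: |V(-1)| = 11: so not tricolorable, since 3 does not divide 11


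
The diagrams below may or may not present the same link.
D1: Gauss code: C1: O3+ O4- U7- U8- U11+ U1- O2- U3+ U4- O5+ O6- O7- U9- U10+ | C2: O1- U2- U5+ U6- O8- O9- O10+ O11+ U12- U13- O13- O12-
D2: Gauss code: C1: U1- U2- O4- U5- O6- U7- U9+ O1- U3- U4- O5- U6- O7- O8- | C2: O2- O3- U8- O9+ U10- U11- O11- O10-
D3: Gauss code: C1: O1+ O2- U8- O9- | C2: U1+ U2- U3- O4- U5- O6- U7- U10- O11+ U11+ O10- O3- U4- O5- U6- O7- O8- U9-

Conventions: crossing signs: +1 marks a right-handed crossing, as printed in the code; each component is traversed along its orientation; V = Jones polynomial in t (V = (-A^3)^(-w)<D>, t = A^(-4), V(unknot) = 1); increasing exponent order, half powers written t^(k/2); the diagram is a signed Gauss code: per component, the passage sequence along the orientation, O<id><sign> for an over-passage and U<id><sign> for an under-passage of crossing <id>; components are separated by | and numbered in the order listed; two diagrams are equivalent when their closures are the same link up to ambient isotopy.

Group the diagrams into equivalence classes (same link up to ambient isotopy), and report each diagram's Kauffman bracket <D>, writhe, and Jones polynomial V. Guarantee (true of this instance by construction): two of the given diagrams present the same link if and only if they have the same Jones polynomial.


grouping into links: {D1} | {D2, D3}
V(D1) = -t^(-5/2) - t^(-1/2)  (w -5, c 13, <D> = A^-13 + A^-5)
V(D2) = t^(-19/2) - t^(-17/2) + 2t^(-15/2) - 2t^(-13/2) + t^(-11/2) - 2t^(-9/2) - t^(-5/2)  (w -9, c 11, <D> = A^-17 + 2A^-9 - A^-5 + 2A^-1 - 2A^3 + A^7 - A^11)
V(D3) = t^(-19/2) - t^(-17/2) + 2t^(-15/2) - 2t^(-13/2) + t^(-11/2) - 2t^(-9/2) - t^(-5/2)  (w -7, c 11, <D> = A^-11 + 2A^-3 - A + 2A^5 - 2A^9 + A^13 - A^17)
key observation: V(t) takes 2 values over 3 diagrams, fixing the grouping


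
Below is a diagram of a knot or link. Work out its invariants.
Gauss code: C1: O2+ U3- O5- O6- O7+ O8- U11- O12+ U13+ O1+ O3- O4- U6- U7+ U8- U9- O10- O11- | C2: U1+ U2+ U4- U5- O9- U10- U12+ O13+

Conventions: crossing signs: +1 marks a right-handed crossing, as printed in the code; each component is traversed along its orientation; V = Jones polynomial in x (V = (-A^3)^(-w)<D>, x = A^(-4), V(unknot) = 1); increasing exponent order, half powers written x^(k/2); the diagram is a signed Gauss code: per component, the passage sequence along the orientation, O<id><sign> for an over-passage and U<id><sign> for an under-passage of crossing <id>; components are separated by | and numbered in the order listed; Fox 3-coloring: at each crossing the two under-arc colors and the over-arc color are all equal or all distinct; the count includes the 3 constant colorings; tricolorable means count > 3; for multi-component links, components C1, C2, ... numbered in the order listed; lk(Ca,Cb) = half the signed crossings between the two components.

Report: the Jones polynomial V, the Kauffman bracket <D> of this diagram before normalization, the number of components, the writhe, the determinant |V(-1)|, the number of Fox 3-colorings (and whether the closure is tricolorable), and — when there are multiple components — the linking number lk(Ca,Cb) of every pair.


Jones polynomial: V(x) = x^(-11/2) - x^(-9/2) + x^(-7/2) - 2x^(-5/2) + x^(-3/2) - 2x^(-1/2)
<D> = 2A^-7 - A^-3 + 2A - A^5 + A^9 - A^13; writhe -3
components 2, writhe -3 (13 crossings)
linking number lk(C1,C2) = 0
3-colorings: 3 of 3^13, det 8 — not tricolorable
note: every pair of the 2 components has lk = 0


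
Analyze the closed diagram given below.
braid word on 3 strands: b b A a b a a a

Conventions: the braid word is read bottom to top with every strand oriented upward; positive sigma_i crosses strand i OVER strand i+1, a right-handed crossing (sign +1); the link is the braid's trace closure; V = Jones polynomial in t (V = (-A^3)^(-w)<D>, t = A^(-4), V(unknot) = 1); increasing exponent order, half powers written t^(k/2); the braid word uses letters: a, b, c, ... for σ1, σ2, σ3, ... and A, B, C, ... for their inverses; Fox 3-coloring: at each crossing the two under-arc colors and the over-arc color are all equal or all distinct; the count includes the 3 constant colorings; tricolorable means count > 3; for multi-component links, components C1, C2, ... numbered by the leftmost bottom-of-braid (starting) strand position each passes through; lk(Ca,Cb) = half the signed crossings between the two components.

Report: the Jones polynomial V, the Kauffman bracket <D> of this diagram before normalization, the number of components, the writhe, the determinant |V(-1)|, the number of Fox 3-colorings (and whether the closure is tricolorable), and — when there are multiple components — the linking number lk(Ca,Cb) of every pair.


V(t) = t^2 + 2t^4 - 2t^5 + t^6 - 2t^7 + t^8
bracket: A^-14 - 2A^-10 + A^-6 - 2A^-2 + 2A^2 + A^10, w = +6
1 component, writhe +6, over 8 crossings
det 9, colorings 27 of 3^8 — tricolorable
observation: det 9 = |V(-1)|; divisible by 3, so tricolorable


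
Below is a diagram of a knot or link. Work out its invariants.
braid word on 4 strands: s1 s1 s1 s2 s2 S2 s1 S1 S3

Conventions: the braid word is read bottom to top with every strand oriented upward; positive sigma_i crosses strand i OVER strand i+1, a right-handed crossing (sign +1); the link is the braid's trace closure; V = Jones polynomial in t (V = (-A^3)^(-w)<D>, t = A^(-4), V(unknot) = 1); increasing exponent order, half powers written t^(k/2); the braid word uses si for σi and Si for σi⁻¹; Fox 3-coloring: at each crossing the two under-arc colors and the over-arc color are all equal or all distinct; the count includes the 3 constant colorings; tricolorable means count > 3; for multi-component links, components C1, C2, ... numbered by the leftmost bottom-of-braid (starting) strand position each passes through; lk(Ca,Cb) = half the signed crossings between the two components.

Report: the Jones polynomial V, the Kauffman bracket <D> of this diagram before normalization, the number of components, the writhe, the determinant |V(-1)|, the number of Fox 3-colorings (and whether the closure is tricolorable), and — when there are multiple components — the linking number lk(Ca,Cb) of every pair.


Jones polynomial: V(t) = t + t^3 - t^4
<D> = A^-7 - A^-3 - A^5; writhe +3
components 1, writhe +3 (9 crossings)
3-colorings: 9 of 3^9, det 3 — tricolorable
note: the span of V is 3, forcing >= 3 crossings in any diagram


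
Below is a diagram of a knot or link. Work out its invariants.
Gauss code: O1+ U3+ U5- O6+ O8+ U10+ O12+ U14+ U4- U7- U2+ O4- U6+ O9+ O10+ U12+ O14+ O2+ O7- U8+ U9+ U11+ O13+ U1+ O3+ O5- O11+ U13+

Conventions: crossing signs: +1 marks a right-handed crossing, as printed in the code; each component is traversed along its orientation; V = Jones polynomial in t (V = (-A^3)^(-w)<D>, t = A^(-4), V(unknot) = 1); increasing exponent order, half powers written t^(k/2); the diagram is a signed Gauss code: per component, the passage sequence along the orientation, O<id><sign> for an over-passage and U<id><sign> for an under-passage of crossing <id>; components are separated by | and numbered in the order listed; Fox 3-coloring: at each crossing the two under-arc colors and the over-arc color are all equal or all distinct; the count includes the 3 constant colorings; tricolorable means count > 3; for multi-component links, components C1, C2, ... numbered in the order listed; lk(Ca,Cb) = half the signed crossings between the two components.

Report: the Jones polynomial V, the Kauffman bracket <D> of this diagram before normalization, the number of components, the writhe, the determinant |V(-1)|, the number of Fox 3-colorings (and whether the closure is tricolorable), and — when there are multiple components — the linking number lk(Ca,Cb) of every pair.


Jones polynomial: V(t) = t^3 + 2t^5 - 2t^6 + 2t^7 - 3t^8 + 2t^9 - 2t^10 + t^11
<D> = A^-20 - 2A^-16 + 2A^-12 - 3A^-8 + 2A^-4 - 2 + 2A^4 + A^12; writhe +8
components 1, writhe +8 (14 crossings)
3-colorings: 9 of 3^14, det 15 — tricolorable
note: the span of V is 8, forcing >= 8 crossings in any diagram


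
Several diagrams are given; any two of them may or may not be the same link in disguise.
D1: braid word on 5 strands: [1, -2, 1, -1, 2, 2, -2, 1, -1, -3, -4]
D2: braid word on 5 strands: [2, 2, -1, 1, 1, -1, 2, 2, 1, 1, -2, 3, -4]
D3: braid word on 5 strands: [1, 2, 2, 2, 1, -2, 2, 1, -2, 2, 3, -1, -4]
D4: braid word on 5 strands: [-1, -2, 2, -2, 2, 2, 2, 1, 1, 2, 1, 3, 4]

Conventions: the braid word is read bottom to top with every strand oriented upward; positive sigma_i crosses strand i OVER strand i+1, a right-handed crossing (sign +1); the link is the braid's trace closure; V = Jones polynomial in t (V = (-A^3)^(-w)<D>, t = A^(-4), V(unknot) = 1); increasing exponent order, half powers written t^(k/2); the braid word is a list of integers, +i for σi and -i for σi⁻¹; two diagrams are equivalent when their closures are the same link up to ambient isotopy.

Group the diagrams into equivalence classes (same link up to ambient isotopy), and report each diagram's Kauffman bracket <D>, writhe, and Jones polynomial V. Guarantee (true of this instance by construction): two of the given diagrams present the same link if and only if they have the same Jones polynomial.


equivalence classes: {D1} | {D2, D3, D4}
D1 (bracket A^-5 + A^-1; 11 crossings at w = -1): V = -t^(-1/2) - t^(1/2)
V(D2) = -t^(3/2) - 2t^(7/2) + t^(9/2) - t^(11/2) + t^(13/2)  (w +5, c 13, <D> = -A^-11 + A^-7 - A^-3 + 2A + A^9)
V(D3) = -t^(3/2) - 2t^(7/2) + t^(9/2) - t^(11/2) + t^(13/2)  (w +5, c 13, <D> = -A^-11 + A^-7 - A^-3 + 2A + A^9)
D4 (bracket -A^-5 + A^-1 - A^3 + 2A^7 + A^15; 13 crossings at w = +7): V = -t^(3/2) - 2t^(7/2) + t^(9/2) - t^(11/2) + t^(13/2)
observation: 2 classes among 4 diagrams; unequal V(t) rules out equality


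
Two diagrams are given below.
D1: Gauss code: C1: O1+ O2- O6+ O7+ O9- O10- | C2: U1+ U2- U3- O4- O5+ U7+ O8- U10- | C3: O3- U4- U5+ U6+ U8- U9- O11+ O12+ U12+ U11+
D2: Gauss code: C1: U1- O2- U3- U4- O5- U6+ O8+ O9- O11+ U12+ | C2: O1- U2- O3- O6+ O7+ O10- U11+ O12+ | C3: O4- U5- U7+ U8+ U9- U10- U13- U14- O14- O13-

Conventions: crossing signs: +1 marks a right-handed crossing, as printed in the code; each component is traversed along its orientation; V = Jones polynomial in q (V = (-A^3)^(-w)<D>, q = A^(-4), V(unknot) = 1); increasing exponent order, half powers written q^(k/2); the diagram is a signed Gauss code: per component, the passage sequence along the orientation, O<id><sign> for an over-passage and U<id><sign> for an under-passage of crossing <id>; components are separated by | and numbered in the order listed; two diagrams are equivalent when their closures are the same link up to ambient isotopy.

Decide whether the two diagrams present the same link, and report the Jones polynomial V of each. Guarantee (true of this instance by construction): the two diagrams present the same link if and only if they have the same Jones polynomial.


equivalent: yes
D1 (bracket 1 + A^4 + A^8 + A^12; 12 crossings at w = 0): V = q^-3 + q^-2 + q^-1 + 1
D2 (bracket A^-12 + A^-8 + A^-4 + 1; 14 crossings at w = -4): V = q^-3 + q^-2 + q^-1 + 1
key observation: from 12 to 14 crossings by R-moves: one link, two diagrams


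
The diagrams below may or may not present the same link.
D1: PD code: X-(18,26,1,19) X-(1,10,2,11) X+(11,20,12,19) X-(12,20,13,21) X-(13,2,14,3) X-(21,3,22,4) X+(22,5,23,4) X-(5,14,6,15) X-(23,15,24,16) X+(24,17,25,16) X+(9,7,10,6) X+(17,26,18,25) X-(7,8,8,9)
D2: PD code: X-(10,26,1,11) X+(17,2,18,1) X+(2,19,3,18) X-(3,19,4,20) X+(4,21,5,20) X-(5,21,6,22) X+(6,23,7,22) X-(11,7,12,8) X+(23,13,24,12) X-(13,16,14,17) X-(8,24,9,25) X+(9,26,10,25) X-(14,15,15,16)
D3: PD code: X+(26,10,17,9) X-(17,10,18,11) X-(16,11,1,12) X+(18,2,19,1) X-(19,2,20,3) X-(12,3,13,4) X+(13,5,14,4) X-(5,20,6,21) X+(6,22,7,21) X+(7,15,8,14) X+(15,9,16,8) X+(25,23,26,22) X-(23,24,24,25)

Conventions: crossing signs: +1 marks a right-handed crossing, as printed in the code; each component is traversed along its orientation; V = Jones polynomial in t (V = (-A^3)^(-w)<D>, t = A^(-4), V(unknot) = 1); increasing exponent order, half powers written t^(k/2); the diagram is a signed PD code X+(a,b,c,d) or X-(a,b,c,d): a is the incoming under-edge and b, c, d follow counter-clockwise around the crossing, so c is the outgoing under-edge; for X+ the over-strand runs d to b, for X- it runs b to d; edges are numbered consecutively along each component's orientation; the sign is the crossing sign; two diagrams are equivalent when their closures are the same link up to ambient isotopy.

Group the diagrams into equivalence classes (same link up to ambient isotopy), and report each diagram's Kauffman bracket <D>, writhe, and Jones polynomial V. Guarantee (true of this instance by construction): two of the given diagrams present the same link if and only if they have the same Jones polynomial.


grouping into links: {D1} | {D2} | {D3}
V(D1) = t^(-9/2) - t^(-5/2) - t^(-3/2) - t^(-1/2)  (w -3, c 13, <D> = A^-7 + A^-3 + A - A^9)
D2 (bracket -A^-17 + 2A^-13 - A^-9 + 2A^-5 - A^-1 + A^3; 13 crossings at w = -1): V = -t^(-3/2) + t^(-1/2) - 2t^(1/2) + t^(3/2) - 2t^(5/2) + t^(7/2)
V(D3) = -t^(-1/2) - t^(1/2)  [13 crossings, <D> = A + A^5, w = +1]
why: 3 classes among 3 diagrams; unequal V(t) rules out equality


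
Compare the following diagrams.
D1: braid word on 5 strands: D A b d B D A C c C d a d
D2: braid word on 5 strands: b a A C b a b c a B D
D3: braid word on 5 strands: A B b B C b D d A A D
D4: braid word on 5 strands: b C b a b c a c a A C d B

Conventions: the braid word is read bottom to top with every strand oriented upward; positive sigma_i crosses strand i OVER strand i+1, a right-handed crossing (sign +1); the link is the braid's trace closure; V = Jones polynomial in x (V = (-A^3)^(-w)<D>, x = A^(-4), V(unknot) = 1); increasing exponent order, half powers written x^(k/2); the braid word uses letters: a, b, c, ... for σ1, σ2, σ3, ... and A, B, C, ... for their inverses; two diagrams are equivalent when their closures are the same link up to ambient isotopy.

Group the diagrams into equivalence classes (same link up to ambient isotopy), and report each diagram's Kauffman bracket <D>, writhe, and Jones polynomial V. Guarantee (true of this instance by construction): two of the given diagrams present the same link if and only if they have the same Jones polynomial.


classes: {D1} | {D2, D4} | {D3}
V(D1) = -x^(-1/2) - x^(1/2)  [13 crossings, <D> = A^-5 + A^-1, w = -1]
V(D2) = -x^(1/2) - x^(3/2) - x^(5/2) + x^(9/2)  [11 crossings, <D> = -A^-9 + A^-1 + A^3 + A^7, w = +3]
V(D3) = x^(-9/2) - x^(-5/2) - x^(-3/2) - x^(-1/2)  [11 crossings, <D> = A^-13 + A^-9 + A^-5 - A^3, w = -5]
D4 (bracket -A^-3 + A^5 + A^9 + A^13; 13 crossings at w = +5): V = -x^(1/2) - x^(3/2) - x^(5/2) + x^(9/2)
insight: 3 classes among 4 diagrams; unequal V(x) rules out equality


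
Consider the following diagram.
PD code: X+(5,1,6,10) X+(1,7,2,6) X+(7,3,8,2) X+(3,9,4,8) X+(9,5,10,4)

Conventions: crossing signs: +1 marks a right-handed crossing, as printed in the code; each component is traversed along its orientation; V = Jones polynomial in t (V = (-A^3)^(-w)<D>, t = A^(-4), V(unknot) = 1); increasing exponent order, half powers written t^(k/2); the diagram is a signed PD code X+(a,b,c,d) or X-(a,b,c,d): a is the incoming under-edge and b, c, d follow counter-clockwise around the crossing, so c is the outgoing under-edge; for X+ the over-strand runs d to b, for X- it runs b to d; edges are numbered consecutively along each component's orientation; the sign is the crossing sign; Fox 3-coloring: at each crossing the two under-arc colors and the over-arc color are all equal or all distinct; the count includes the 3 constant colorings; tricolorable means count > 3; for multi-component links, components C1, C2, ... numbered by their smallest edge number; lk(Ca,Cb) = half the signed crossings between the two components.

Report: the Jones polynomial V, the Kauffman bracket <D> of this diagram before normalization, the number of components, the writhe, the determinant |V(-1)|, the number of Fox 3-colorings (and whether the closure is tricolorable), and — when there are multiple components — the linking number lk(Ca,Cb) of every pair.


V(t) = t^2 + t^4 - t^5 + t^6 - t^7
bracket: A^-13 - A^-9 + A^-5 - A^-1 - A^7, w = +5
1 component, writhe +5, over 5 crossings
det 5, colorings 3 of 3^5 — not tricolorable
observation: the span of V is 5, forcing >= 5 crossings in any diagram


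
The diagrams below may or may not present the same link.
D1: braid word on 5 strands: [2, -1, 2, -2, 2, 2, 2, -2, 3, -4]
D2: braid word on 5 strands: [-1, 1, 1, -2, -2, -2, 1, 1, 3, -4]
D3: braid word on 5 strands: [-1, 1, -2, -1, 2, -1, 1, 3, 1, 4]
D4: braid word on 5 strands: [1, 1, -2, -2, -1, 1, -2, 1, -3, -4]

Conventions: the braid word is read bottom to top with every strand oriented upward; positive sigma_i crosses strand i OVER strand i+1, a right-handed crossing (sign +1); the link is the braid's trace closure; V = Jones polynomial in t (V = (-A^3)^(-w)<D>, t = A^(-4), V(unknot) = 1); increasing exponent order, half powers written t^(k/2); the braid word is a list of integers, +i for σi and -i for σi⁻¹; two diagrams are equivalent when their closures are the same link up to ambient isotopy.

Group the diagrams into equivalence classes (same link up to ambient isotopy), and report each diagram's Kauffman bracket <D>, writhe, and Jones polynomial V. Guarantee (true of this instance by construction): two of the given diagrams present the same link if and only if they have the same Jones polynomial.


classes: {D1} | {D2, D4} | {D3}
V(D1) = t + t^3 - t^4  [10 crossings, <D> = -A^-10 + A^-6 + A^2, w = +2]
D2 (bracket -A^-12 + A^-8 - A^-4 + 3 - A^4 + A^8 - A^12; 10 crossings at w = 0): V = -t^-3 + t^-2 - t^-1 + 3 - t + t^2 - t^3
D3 (bracket A^6; 10 crossings at w = +2): V = 1
D4 (bracket -A^-18 + A^-14 - A^-10 + 3A^-6 - A^-2 + A^2 - A^6; 10 crossings at w = -2): V = -t^-3 + t^-2 - t^-1 + 3 - t + t^2 - t^3
insight: V(t) takes 3 values over 4 diagrams, fixing the grouping


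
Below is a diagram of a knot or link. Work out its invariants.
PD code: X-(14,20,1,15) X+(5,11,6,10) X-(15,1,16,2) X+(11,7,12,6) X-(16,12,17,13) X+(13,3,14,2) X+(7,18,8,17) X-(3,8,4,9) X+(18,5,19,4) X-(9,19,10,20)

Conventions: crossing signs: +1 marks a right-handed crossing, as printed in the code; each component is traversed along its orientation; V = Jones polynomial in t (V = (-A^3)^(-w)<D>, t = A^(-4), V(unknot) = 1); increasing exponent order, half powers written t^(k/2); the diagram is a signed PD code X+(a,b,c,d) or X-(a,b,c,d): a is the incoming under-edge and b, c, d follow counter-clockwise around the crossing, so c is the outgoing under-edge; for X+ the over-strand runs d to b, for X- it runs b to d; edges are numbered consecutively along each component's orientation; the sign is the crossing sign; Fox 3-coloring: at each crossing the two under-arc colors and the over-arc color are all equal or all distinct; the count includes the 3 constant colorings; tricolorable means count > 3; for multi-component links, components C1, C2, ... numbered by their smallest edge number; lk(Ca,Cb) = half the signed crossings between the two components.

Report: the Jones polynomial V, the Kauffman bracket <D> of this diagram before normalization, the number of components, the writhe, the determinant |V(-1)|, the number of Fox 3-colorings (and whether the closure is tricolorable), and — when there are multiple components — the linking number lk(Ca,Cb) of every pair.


V(t) = t^(-9/2) - 3t^(-7/2) + 4t^(-5/2) - 7t^(-3/2) + 7t^(-1/2) - 8t^(1/2) + 7t^(3/2) - 5t^(5/2) + 3t^(7/2) - t^(9/2)
bracket: -A^-18 + 3A^-14 - 5A^-10 + 7A^-6 - 8A^-2 + 7A^2 - 7A^6 + 4A^10 - 3A^14 + A^18, w = 0
2 components, writhe 0, over 10 crossings
lk(C1,C2) = -1
det 46, colorings 3 of 3^10 — not tricolorable
observation: the 1 component pair carries total linking -1


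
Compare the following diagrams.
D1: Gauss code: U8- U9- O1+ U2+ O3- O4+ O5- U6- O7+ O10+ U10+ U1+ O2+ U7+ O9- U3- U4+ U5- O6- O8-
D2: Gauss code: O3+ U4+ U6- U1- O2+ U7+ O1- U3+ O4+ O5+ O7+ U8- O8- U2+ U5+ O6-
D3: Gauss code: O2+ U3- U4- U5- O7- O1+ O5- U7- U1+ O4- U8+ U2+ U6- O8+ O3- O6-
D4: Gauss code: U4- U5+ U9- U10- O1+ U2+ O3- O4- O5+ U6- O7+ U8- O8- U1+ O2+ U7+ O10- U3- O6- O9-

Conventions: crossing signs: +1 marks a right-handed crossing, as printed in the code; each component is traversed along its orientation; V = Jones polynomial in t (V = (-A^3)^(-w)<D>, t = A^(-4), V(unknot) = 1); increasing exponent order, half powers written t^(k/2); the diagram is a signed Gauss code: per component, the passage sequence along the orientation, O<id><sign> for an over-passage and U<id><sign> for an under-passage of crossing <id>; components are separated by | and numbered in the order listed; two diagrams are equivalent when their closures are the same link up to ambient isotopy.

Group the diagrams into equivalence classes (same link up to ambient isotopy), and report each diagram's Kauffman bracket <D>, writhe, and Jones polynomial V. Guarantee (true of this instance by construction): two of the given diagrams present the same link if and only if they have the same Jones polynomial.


grouping into links: {D1, D4} | {D2} | {D3}
V(D1) = -t^-3 + 2t^-2 - 2t^-1 + 3 - 2t + 2t^2 - t^3  (w 0, c 10, <D> = -A^-12 + 2A^-8 - 2A^-4 + 3 - 2A^4 + 2A^8 - A^12)
V(D2) = t + t^3 - t^4  [8 crossings, <D> = -A^-10 + A^-6 + A^2, w = +2]
V(D3) = 1  (w -2, c 8, <D> = A^-6)
D4 (bracket -A^-18 + 2A^-14 - 2A^-10 + 3A^-6 - 2A^-2 + 2A^2 - A^6; 10 crossings at w = -2): V = -t^-3 + 2t^-2 - 2t^-1 + 3 - 2t + 2t^2 - t^3
key observation: comparing 4 Jones polynomials yields 3 groups


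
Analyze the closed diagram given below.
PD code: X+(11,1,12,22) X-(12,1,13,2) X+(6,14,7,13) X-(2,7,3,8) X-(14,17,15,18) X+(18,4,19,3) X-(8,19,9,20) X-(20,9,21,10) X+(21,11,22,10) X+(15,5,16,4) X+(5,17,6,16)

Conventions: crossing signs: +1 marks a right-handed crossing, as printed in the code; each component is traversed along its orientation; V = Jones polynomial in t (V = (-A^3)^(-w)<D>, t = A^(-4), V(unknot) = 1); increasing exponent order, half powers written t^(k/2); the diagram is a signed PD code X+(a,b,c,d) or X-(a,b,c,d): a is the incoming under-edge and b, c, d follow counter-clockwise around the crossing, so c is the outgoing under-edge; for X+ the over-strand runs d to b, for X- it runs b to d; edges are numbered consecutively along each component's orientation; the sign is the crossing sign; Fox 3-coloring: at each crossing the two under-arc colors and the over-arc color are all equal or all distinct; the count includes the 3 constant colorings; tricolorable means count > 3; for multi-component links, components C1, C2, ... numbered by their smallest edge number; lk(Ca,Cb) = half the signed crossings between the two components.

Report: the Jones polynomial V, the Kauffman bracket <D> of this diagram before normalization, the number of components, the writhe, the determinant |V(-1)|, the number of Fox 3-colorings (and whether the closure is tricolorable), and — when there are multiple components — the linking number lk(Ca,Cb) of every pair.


Jones polynomial: V(t) = t^-2 - t^-1 + 2 - 2t + t^2 - t^3 + t^4
<D> = -A^-13 + A^-9 - A^-5 + 2A^-1 - 2A^3 + A^7 - A^11; writhe +1
components 1, writhe +1 (11 crossings)
3-colorings: 9 of 3^11, det 9 — tricolorable
note: the span of V is 6, forcing >= 6 crossings in any diagram


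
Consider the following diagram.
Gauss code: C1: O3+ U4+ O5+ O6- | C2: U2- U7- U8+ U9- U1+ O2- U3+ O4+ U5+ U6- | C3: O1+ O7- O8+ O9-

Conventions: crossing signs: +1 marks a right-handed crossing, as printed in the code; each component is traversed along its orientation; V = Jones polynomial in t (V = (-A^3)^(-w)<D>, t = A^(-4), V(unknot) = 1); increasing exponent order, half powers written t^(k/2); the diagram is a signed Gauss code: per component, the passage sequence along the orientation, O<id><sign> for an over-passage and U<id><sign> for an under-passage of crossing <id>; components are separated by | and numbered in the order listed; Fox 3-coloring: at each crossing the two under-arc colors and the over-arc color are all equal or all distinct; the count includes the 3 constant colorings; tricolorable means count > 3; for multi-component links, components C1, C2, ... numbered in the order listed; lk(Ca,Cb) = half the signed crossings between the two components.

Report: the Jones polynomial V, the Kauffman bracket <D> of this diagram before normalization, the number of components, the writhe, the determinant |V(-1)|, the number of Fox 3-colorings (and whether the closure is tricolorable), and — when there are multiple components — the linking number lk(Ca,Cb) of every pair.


V(t) = 1 + t + t^2 + t^3
bracket: -A^-9 - A^-5 - A^-1 - A^3, w = +1
3 components, writhe +1, over 9 crossings
lk(C1,C2) = +1
linking number lk(C1,C3) = 0
lk(C2,C3): 0
det 0, colorings 9 of 3^10 — tricolorable
observation: span 3 respects span(V) <= c + mu - 1 = 11 for this 3-component diagram


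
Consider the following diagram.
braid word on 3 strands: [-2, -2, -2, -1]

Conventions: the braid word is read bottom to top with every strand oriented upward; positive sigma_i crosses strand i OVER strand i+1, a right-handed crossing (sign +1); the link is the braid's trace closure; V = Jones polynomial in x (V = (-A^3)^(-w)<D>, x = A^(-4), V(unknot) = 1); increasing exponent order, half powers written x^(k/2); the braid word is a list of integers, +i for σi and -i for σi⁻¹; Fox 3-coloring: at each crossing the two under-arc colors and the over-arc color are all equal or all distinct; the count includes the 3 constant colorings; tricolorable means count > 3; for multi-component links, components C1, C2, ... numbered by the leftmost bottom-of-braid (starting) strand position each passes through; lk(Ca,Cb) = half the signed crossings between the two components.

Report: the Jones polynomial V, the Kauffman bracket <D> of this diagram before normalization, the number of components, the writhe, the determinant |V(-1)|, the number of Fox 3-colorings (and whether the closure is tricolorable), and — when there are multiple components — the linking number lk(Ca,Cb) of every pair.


V = -x^-4 + x^-3 + x^-1
<D> = A^-8 + 1 - A^4 (w = -4)
1 component over 4 crossings, w = -4
9 Fox colorings among 3^4, |V(-1)| = 3: tricolorable
why: w = -4 (over 4 crossings) is diagram-only; (-A^3)^(4) removes it from V


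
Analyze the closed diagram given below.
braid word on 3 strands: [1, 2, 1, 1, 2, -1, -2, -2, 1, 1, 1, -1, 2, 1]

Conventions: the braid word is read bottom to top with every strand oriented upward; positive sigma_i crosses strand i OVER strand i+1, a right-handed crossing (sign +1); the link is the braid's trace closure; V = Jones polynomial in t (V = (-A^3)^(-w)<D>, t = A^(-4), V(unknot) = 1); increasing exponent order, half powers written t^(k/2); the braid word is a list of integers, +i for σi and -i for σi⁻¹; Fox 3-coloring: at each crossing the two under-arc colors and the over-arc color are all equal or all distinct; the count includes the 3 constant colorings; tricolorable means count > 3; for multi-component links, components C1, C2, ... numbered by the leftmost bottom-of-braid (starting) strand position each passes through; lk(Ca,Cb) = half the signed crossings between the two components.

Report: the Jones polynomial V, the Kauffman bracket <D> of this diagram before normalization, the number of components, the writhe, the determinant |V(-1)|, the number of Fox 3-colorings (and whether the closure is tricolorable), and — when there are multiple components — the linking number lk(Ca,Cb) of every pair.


V = t^2 + 2t^4 - 2t^5 + t^6 - 2t^7 + t^8
<D> = A^-14 - 2A^-10 + A^-6 - 2A^-2 + 2A^2 + A^10 (w = +6)
1 component over 14 crossings, w = +6
27 Fox colorings among 3^14, |V(-1)| = 9: tricolorable
why: the word shrinks to σ1 σ2 σ1 σ1 σ2 σ1⁻¹ σ2⁻¹ σ2⁻¹ σ1 σ1 σ2 σ1 after cancelling


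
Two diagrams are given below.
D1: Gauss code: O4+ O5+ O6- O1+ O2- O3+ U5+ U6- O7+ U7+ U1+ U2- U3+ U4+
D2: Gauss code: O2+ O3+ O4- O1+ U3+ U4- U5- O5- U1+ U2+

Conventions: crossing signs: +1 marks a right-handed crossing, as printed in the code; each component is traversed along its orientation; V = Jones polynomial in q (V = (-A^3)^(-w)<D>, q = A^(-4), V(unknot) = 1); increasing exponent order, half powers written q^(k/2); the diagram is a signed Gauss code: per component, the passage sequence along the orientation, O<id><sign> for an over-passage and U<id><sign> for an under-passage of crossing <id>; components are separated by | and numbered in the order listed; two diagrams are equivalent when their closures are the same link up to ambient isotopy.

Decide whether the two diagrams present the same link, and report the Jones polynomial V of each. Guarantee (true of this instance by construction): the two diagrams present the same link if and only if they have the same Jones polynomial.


equivalent: yes
V(D1) = 1  (w +3, c 7, <D> = -A^9)
D2 (bracket -A^3; 5 crossings at w = +1): V = 1
why: all 2 diagrams share one V(q), hence one class


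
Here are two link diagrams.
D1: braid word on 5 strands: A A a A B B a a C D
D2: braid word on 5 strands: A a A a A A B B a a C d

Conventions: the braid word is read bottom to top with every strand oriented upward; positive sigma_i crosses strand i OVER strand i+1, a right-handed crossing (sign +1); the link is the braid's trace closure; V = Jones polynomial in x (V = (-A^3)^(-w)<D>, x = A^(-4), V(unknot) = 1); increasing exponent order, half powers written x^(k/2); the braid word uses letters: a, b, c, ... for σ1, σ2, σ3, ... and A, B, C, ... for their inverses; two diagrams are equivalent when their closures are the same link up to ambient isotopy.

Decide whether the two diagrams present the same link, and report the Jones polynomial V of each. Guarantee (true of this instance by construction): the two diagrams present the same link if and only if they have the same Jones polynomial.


equivalent: yes
D1 (bracket A^-12 + A^-8 + A^-4 + 1; 10 crossings at w = -4): V = x^-3 + x^-2 + x^-1 + 1
D2 (bracket A^-6 + A^-2 + A^2 + A^6; 12 crossings at w = -2): V = x^-3 + x^-2 + x^-1 + 1
key observation: one V(x) for all 2 diagrams — one class (guaranteed)


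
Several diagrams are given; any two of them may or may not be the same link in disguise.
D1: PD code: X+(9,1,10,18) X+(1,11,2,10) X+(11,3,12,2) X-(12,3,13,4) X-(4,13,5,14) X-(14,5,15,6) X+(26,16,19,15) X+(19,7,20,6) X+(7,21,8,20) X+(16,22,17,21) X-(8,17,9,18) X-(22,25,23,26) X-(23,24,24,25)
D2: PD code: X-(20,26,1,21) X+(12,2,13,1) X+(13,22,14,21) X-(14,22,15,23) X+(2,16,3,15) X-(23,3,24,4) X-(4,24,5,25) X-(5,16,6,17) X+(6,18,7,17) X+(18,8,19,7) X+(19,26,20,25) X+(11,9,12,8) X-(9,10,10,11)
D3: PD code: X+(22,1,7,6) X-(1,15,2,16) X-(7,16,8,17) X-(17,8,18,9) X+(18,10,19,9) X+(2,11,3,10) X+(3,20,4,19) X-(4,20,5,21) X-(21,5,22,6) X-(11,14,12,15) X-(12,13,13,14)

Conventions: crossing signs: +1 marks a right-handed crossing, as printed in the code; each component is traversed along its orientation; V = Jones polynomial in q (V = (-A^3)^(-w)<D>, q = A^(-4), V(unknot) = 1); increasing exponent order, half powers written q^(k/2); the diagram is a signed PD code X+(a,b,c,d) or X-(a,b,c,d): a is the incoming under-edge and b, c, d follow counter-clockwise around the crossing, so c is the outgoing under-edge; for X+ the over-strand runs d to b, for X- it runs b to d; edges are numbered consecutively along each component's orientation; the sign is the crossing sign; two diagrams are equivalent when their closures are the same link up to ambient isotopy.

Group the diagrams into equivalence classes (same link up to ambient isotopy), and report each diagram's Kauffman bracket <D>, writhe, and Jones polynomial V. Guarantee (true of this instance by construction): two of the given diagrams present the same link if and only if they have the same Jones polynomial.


grouping into links: {D1} | {D2} | {D3}
V(D1) = -q^(1/2) + q^(3/2) - q^(5/2) - q^(9/2)  (w +1, c 13, <D> = A^-15 + A^-7 - A^-3 + A)
D2 (bracket -A^-11 + A^-7 - A^-3 + 2A + A^9; 13 crossings at w = +1): V = -q^(-3/2) - 2q^(1/2) + q^(3/2) - q^(5/2) + q^(7/2)
D3 (bracket A^-11 + A^-7; 11 crossings at w = -3): V = -q^(-1/2) - q^(1/2)
why: V(q) takes 3 values over 3 diagrams, fixing the grouping
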